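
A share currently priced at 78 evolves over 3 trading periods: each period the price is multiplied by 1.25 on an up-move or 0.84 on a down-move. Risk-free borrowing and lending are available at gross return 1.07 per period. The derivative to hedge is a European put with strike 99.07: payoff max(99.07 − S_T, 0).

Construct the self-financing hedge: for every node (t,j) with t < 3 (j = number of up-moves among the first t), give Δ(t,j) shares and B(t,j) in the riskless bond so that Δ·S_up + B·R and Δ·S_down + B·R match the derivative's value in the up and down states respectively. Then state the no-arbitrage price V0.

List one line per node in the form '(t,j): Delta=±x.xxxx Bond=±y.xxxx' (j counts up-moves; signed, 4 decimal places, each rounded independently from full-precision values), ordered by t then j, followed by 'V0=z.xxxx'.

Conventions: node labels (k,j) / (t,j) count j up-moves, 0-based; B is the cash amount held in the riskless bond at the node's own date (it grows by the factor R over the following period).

Since d<R<u, set p* = (R−d)/(u−d) = 0.5610; price each node as the discounted p*-expectation of its children.
At maturity the claim pays: V(3,0)=52.8391, V(3,1)=30.2740, V(3,2)=0.0000, V(3,3)=0.0000
  t=2,j=0: stock 55.0368 → up 68.7960 (V=30.2740), down 46.2309 (V=52.8391). Price 37.5520; hedge Δ=-1.0000, bond B=92.5888.
  t=2,j=1: stock 81.9000 → up 102.3750 (V=0.0000), down 68.7960 (V=30.2740). Price 12.4215; hedge Δ=-0.9016, bond B=86.2605.
  t=2,j=2: stock 121.8750 → up 152.3438 (V=0.0000), down 102.3750 (V=0.0000). Price 0.0000; hedge Δ=0.0000, bond B=0.0000.
  t=1,j=0: stock 65.5200 → up 81.9000 (V=12.4215), down 55.0368 (V=37.5520). Price 21.9200; hedge Δ=-0.9355, bond B=83.2138.
  t=1,j=1: stock 97.5000 → up 121.8750 (V=0.0000), down 81.9000 (V=12.4215). Price 5.0966; hedge Δ=-0.3107, bond B=35.3930.
  t=0,j=0: stock 78.0000 → up 97.5000 (V=5.0966), down 65.5200 (V=21.9200). Price 11.6659; hedge Δ=-0.5261, bond B=52.6986.
Check: Δ(0,0)·S0 + B(0,0) = 11.6659 = V0.

(0,0): Delta=-0.5261 Bond=52.6986
(1,0): Delta=-0.9355 Bond=83.2138
(1,1): Delta=-0.3107 Bond=35.3930
(2,0): Delta=-1.0000 Bond=92.5888
(2,1): Delta=-0.9016 Bond=86.2605
(2,2): Delta=0.0000 Bond=0.0000
V0=11.6659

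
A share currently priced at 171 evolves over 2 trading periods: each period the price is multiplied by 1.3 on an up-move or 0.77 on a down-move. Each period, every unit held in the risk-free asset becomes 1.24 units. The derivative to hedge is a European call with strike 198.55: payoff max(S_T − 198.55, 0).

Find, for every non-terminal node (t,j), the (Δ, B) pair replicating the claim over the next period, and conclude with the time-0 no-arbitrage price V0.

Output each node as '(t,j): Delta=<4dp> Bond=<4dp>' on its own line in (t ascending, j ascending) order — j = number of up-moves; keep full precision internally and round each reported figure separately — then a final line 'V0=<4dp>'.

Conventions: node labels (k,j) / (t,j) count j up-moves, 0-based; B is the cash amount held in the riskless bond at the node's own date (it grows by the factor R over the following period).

Since d<R<u, set p* = (R−d)/(u−d) = 0.8868; price each node as the discounted p*-expectation of its children.
Payoffs at expiry: V(2,0)=0.0000, V(2,1)=0.0000, V(2,2)=90.4400
  t=1,j=0: stock 131.6700 → up 171.1710 (V=0.0000), down 101.3859 (V=0.0000). Price 0.0000; hedge Δ=0.0000, bond B=0.0000.
  t=1,j=1: stock 222.3000 → up 288.9900 (V=90.4400), down 171.1710 (V=0.0000). Price 64.6786; hedge Δ=0.7676, bond B=-105.9629.
  t=0,j=0: stock 171.0000 → up 222.3000 (V=64.6786), down 131.6700 (V=0.0000). Price 46.2553; hedge Δ=0.7137, bond B=-75.7799.
Check: Δ(0,0)·S0 + B(0,0) = 46.2553 = V0.

(0,0): Delta=0.7137 Bond=-75.7799
(1,0): Delta=0.0000 Bond=0.0000
(1,1): Delta=0.7676 Bond=-105.9629
V0=46.2553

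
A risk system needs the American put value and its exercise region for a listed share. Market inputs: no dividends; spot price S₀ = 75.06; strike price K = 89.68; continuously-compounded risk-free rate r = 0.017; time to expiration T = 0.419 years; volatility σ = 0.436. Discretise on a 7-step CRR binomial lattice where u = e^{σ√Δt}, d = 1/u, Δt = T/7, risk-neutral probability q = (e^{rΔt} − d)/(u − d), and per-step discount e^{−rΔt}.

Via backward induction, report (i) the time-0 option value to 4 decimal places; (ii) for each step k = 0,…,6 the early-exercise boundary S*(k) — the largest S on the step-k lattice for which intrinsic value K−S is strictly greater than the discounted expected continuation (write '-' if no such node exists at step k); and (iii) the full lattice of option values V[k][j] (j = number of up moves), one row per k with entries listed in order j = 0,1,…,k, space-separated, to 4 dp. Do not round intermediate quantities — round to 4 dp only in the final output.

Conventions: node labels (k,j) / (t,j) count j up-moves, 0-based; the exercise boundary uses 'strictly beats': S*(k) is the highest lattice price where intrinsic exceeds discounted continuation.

price = 18.1302
boundary = - - - 54.5041 60.6395 67.4656 75.0600
tree:
18.1302
23.4021 12.4144
29.2105 17.1119 7.3134
35.1759 22.7613 10.9819 3.3247
40.6905 29.0405 15.9560 5.5760 0.8744
45.6472 35.1759 22.2144 9.1587 1.6772 0.0000
50.1023 40.6905 29.0405 14.6200 3.2171 0.0000 0.0000
54.1067 45.6472 35.1759 22.2144 6.1707 0.0000 0.0000 0.0000

params: Δt=0.05986 u=1.11257 d=0.89882 q=0.47812 e^(-rΔt)=0.99898
t_7 payoffs: 54.1067 45.6472 35.1759 22.2144 6.1707 0.0000 0.0000 0.0000
t_6: node(6,0) S=39.5777 payoff=50.1023 vs cont=50.0111 → 50.1023 [stop]  node(6,1) S=48.9895 payoff=40.6905 vs cont=40.5993 → 40.6905 [stop]  node(6,2) S=60.6395 payoff=29.0405 vs cont=28.9493 → 29.0405 [stop]  node(6,3) S=75.0600 payoff=14.6200 vs cont=14.5288 → 14.6200 [stop]  node(6,4) S=92.9098 payoff=0.0000 vs cont=3.2171 → 3.2171 [wait]  node(6,5) S=115.0043 payoff=0.0000 vs cont=0.0000 → 0.0000 [wait]  node(6,6) S=142.3532 payoff=0.0000 vs cont=0.0000 → 0.0000 [wait]  ⇒ S*(6)=75.0600
t_5: node(5,0) S=44.0328 payoff=45.6472 vs cont=45.5560 → 45.6472 [stop]  node(5,1) S=54.5041 payoff=35.1759 vs cont=35.0847 → 35.1759 [stop]  node(5,2) S=67.4656 payoff=22.2144 vs cont=22.1232 → 22.2144 [stop]  node(5,3) S=83.5093 payoff=6.1707 vs cont=9.1587 → 9.1587 [wait]  node(5,4) S=103.3684 payoff=0.0000 vs cont=1.6772 → 1.6772 [wait]  node(5,5) S=127.9501 payoff=0.0000 vs cont=0.0000 → 0.0000 [wait]  ⇒ S*(5)=67.4656
t_4: node(4,0) S=48.9895 payoff=40.6905 vs cont=40.5993 → 40.6905 [stop]  node(4,1) S=60.6395 payoff=29.0405 vs cont=28.9493 → 29.0405 [stop]  node(4,2) S=75.0600 payoff=14.6200 vs cont=15.9560 → 15.9560 [wait]  node(4,3) S=92.9098 payoff=0.0000 vs cont=5.5760 → 5.5760 [wait]  node(4,4) S=115.0043 payoff=0.0000 vs cont=0.8744 → 0.8744 [wait]  ⇒ S*(4)=60.6395
t_3: node(3,0) S=54.5041 payoff=35.1759 vs cont=35.0847 → 35.1759 [stop]  node(3,1) S=67.4656 payoff=22.2144 vs cont=22.7613 → 22.7613 [wait]  node(3,2) S=83.5093 payoff=6.1707 vs cont=10.9819 → 10.9819 [wait]  node(3,3) S=103.3684 payoff=0.0000 vs cont=3.3247 → 3.3247 [wait]  ⇒ S*(3)=54.5041
t_2: node(2,0) S=60.6395 payoff=29.0405 vs cont=29.2105 → 29.2105 [wait]  node(2,1) S=75.0600 payoff=14.6200 vs cont=17.1119 → 17.1119 [wait]  node(2,2) S=92.9098 payoff=0.0000 vs cont=7.3134 → 7.3134 [wait]  ⇒ S*(2)=-
t_1: node(1,0) S=67.4656 payoff=22.2144 vs cont=23.4021 → 23.4021 [wait]  node(1,1) S=83.5093 payoff=6.1707 vs cont=12.4144 → 12.4144 [wait]  ⇒ S*(1)=-
t_0: node(0,0) S=75.0600 payoff=14.6200 vs cont=18.1302 → 18.1302 [wait]  ⇒ S*(0)=-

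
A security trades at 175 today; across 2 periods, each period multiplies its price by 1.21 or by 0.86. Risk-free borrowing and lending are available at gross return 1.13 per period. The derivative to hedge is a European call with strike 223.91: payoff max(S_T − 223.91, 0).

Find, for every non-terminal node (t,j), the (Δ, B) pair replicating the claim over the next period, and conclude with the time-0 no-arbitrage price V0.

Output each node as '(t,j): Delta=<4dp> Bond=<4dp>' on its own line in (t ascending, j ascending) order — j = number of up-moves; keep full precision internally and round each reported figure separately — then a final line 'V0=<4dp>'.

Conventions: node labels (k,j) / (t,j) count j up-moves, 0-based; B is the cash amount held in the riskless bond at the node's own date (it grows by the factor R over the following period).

(0,0): Delta=0.3601 Bond=-47.9593
(1,0): Delta=0.0000 Bond=0.0000
(1,1): Delta=0.4359 Bond=-70.2515
V0=15.0570

Arbitrage-free pricing uses the up-move probability p* = (R−d)/(u−d) = 0.7714, discounting each step at R = 1.13.
Payoffs at expiry: V(2,0)=0.0000, V(2,1)=0.0000, V(2,2)=32.3075
(1,0): S=150.5000. Δ = (V_up−V_dn)/(S_up−S_dn) = (0.0000−0.0000)/(182.1050−129.4300) = 0.0000. V = [p*·0.0000 + (1−p*)·0.0000]/1.13 = 0.0000. B = V − Δ·S = 0.0000.
(1,1): S=211.7500. Δ = (V_up−V_dn)/(S_up−S_dn) = (32.3075−0.0000)/(256.2175−182.1050) = 0.4359. V = [p*·32.3075 + (1−p*)·0.0000]/1.13 = 22.0557. B = V − Δ·S = -70.2515.
(0,0): S=175.0000. Δ = (V_up−V_dn)/(S_up−S_dn) = (22.0557−0.0000)/(211.7500−150.5000) = 0.3601. V = [p*·22.0557 + (1−p*)·0.0000]/1.13 = 15.0570. B = V − Δ·S = -47.9593.
As a check, the time-0 holding Δ(0,0)·S0 + B(0,0) comes to 15.0570 — exactly V0.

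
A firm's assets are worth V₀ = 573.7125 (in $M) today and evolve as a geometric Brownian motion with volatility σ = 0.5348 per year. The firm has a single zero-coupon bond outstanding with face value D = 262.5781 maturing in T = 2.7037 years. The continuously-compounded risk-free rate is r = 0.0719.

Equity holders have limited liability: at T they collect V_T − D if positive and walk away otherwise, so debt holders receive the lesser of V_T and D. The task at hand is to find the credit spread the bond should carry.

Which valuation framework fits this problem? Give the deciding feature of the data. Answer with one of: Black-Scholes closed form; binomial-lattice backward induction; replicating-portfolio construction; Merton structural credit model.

Key observation: the data describe a firm's assets (V₀ = 573.7125, GBM) and a single zero-coupon debt of face 262.5781, so credit quantities follow from equity-as-call in the structural model.

framework: Merton structural credit model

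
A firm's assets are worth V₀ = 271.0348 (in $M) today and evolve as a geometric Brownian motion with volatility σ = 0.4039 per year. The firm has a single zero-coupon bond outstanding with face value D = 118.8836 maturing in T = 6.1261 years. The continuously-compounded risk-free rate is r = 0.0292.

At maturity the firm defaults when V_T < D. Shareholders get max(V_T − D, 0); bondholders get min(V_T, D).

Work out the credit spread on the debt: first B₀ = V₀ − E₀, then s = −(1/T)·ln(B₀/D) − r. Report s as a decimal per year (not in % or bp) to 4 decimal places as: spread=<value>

Work the structural quantities from V₀ = 271.0348 against face 118.8836:
d₁ = [ln(V₀/D) + (r + σ²/2)T] / (σ√T)
   = [ln(271.0348/118.8836) + (0.0292 + 0.5·0.4039²)·6.1261] / (0.4039·√6.1261)
   = [0.824102 + 0.678573] / 0.999691 = 1.503140
d₂ = d₁ − σ√T = 1.503140 − 0.999691 = 0.503449
N(d₁) = 0.933599,  N(d₂) = 0.692676,  e^(−rT) = 0.836204
E₀ = V₀·N(d₁) − D·e^(−rT)·N(d₂)
   = 271.0348·0.933599 − 118.8836·0.836204·0.692676 = 184.178118
B₀ = V₀ − E₀ = 271.0348 − 184.178118 = 86.856682
spread = −(1/T)·ln(B₀/D) − r = −(1/6.1261)·ln(86.856682/118.8836) − 0.0292 = 0.02203740

spread=0.0220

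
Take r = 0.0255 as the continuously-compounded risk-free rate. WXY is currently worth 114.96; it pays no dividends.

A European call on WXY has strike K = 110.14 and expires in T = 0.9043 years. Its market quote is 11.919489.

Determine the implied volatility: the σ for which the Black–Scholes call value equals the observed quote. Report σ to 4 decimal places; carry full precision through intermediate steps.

At σ = 0.1828 the Black–Scholes value reproduces the quote:
σ√T = 0.1828·√0.9043 = 0.173833
d₁ = (ln(S/K) + (r+σ²/2)T) / (σ√T) = (ln(114.96/110.14) + (0.0255+0.1828²/2)·0.9043) / 0.173833 = (0.042832 + 0.038169) / 0.173833 = 0.465968
d₂ = d₁ − σ√T = 0.465968 − 0.173833 = 0.292134
e^{−rT} = 0.977204
N(d₁) = 0.679381,  N(d₂) = 0.614908
V = S·N(d₁) − K·e^{−rT}·N(d₂) = 78.101598 − 66.182108 = 11.919489 (the observed quote) — the price is monotone increasing in volatility, hence this σ is the only solution

sigma = 0.1828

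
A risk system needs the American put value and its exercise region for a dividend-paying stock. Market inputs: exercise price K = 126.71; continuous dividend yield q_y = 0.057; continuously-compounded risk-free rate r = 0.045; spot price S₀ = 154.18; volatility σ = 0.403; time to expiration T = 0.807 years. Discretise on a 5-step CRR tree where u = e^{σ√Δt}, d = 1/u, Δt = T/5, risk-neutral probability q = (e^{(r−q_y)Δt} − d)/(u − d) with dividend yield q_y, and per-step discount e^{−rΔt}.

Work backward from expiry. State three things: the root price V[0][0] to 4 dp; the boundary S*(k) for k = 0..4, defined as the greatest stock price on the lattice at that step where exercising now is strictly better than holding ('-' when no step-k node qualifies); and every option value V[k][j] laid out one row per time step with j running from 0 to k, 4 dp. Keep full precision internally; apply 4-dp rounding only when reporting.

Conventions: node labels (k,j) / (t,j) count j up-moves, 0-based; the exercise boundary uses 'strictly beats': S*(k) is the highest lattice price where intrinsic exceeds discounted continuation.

Δt=0.16140, u=1.17575, d=0.85052, q=0.45366, disc=e^(-rΔt)=0.99276
k=5 terminal: V=max(K-S,0) → 58.0888 31.8493 0.0000 0.0000 0.0000 0.0000
k=4: j=0 S=80.6812 intr=46.0288 cont=45.8507 V=46.0288[EX]; j=1 S=111.5322 intr=15.1778 cont=17.2745 V=17.2745[hold]; j=2 S=154.1800 intr=0.0000 cont=0.0000 V=0.0000[hold]; j=3 S=213.1355 intr=0.0000 cont=0.0000 V=0.0000[hold]; j=4 S=294.6345 intr=0.0000 cont=0.0000 V=0.0000[hold]  S*(4)=80.6812
k=3: j=0 S=94.8607 intr=31.8493 cont=32.7454 V=32.7454[hold]; j=1 S=131.1337 intr=0.0000 cont=9.3694 V=9.3694[hold]; j=2 S=181.2767 intr=0.0000 cont=0.0000 V=0.0000[hold]; j=3 S=250.5934 intr=0.0000 cont=0.0000 V=0.0000[hold]  S*(3)=-
k=2: j=0 S=111.5322 intr=15.1778 cont=21.9803 V=21.9803[hold]; j=1 S=154.1800 intr=0.0000 cont=5.0818 V=5.0818[hold]; j=2 S=213.1355 intr=0.0000 cont=0.0000 V=0.0000[hold]  S*(2)=-
k=1: j=0 S=131.1337 intr=0.0000 cont=14.2105 V=14.2105[hold]; j=1 S=181.2767 intr=0.0000 cont=2.7563 V=2.7563[hold]  S*(1)=-
k=0: j=0 S=154.1800 intr=0.0000 cont=8.9489 V=8.9489[hold]  S*(0)=-

price = 8.9489
boundary = - - - - 80.6812
tree:
8.9489
14.2105 2.7563
21.9803 5.0818 0.0000
32.7454 9.3694 0.0000 0.0000
46.0288 17.2745 0.0000 0.0000 0.0000
58.0888 31.8493 0.0000 0.0000 0.0000 0.0000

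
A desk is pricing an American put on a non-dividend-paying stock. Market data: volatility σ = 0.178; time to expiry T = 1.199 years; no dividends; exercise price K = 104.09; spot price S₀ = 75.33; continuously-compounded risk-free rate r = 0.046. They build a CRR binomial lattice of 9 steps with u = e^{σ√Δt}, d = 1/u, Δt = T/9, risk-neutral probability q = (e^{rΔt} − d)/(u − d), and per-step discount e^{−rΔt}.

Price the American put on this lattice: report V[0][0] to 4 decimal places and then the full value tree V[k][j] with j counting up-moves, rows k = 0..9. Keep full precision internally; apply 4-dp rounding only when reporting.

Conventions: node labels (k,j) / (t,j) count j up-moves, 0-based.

price = 28.7600
tree:
28.7600
33.4985 23.7034
37.9390 28.7600 18.3073
42.1002 33.4985 23.7034 12.7886
45.9996 37.9390 28.7600 18.3073 8.0631
49.6537 42.1002 33.4985 23.7034 12.5490 4.1949
53.0779 45.9996 37.9390 28.7600 18.3073 7.4245 1.3913
56.2868 49.6537 42.1002 33.4985 23.7034 12.5490 2.9850 0.0000
59.2938 53.0779 45.9996 37.9390 28.7600 18.3073 6.4042 0.0000 0.0000
62.1116 56.2868 49.6537 42.1002 33.4985 23.7034 12.5490 0.0000 0.0000 0.0000

Δt=0.13322  u=1.06713  d=0.93710  q=0.53104  discount=0.99389
step 9 (expiry): payoffs max(K−S,0) = 62.1116 56.2868 49.6537 42.1002 33.4985 23.7034 12.5490 0.0000 0.0000 0.0000
k=8: (k=8,j=0): S=44.7962, K−S=59.2938, hold=58.6578 ⇒ V=59.2938 exercise | (k=8,j=1): S=51.0121, K−S=53.0779, hold=52.4420 ⇒ V=53.0779 exercise | (k=8,j=2): S=58.0904, K−S=45.9996, hold=45.3636 ⇒ V=45.9996 exercise | (k=8,j=3): S=66.1510, K−S=37.9390, hold=37.3031 ⇒ V=37.9390 exercise | (k=8,j=4): S=75.3300, K−S=28.7600, hold=28.1241 ⇒ V=28.7600 exercise | (k=8,j=5): S=85.7827, K−S=18.3073, hold=17.6714 ⇒ V=18.3073 exercise | (k=8,j=6): S=97.6858, K−S=6.4042, hold=5.8491 ⇒ V=6.4042 exercise | (k=8,j=7): S=111.2405, K−S=0.0000, hold=0.0000 ⇒ V=0.0000 continue | (k=8,j=8): S=126.6761, K−S=0.0000, hold=0.0000 ⇒ V=0.0000 continue
k=7: (k=7,j=0): S=47.8032, K−S=56.2868, hold=55.6508 ⇒ V=56.2868 exercise | (k=7,j=1): S=54.4363, K−S=49.6537, hold=49.0177 ⇒ V=49.6537 exercise | (k=7,j=2): S=61.9898, K−S=42.1002, hold=41.4642 ⇒ V=42.1002 exercise | (k=7,j=3): S=70.5915, K−S=33.4985, hold=32.8626 ⇒ V=33.4985 exercise | (k=7,j=4): S=80.3866, K−S=23.7034, hold=23.0674 ⇒ V=23.7034 exercise | (k=7,j=5): S=91.5410, K−S=12.5490, hold=11.9131 ⇒ V=12.5490 exercise | (k=7,j=6): S=104.2430, K−S=0.0000, hold=2.9850 ⇒ V=2.9850 continue | (k=7,j=7): S=118.7076, K−S=0.0000, hold=0.0000 ⇒ V=0.0000 continue
k=6: (k=6,j=0): S=51.0121, K−S=53.0779, hold=52.4420 ⇒ V=53.0779 exercise | (k=6,j=1): S=58.0904, K−S=45.9996, hold=45.3636 ⇒ V=45.9996 exercise | (k=6,j=2): S=66.1510, K−S=37.9390, hold=37.3031 ⇒ V=37.9390 exercise | (k=6,j=3): S=75.3300, K−S=28.7600, hold=28.1241 ⇒ V=28.7600 exercise | (k=6,j=4): S=85.7827, K−S=18.3073, hold=17.6714 ⇒ V=18.3073 exercise | (k=6,j=5): S=97.6858, K−S=6.4042, hold=7.4245 ⇒ V=7.4245 continue | (k=6,j=6): S=111.2405, K−S=0.0000, hold=1.3913 ⇒ V=1.3913 continue
k=5: (k=5,j=0): S=54.4363, K−S=49.6537, hold=49.0177 ⇒ V=49.6537 exercise | (k=5,j=1): S=61.9898, K−S=42.1002, hold=41.4642 ⇒ V=42.1002 exercise | (k=5,j=2): S=70.5915, K−S=33.4985, hold=32.8626 ⇒ V=33.4985 exercise | (k=5,j=3): S=80.3866, K−S=23.7034, hold=23.0674 ⇒ V=23.7034 exercise | (k=5,j=4): S=91.5410, K−S=12.5490, hold=12.4516 ⇒ V=12.5490 exercise | (k=5,j=5): S=104.2430, K−S=0.0000, hold=4.1949 ⇒ V=4.1949 continue
k=4: (k=4,j=0): S=58.0904, K−S=45.9996, hold=45.3636 ⇒ V=45.9996 exercise | (k=4,j=1): S=66.1510, K−S=37.9390, hold=37.3031 ⇒ V=37.9390 exercise | (k=4,j=2): S=75.3300, K−S=28.7600, hold=28.1241 ⇒ V=28.7600 exercise | (k=4,j=3): S=85.7827, K−S=18.3073, hold=17.6714 ⇒ V=18.3073 exercise | (k=4,j=4): S=97.6858, K−S=6.4042, hold=8.0631 ⇒ V=8.0631 continue
k=3: (k=3,j=0): S=61.9898, K−S=42.1002, hold=41.4642 ⇒ V=42.1002 exercise | (k=3,j=1): S=70.5915, K−S=33.4985, hold=32.8626 ⇒ V=33.4985 exercise | (k=3,j=2): S=80.3866, K−S=23.7034, hold=23.0674 ⇒ V=23.7034 exercise | (k=3,j=3): S=91.5410, K−S=12.5490, hold=12.7886 ⇒ V=12.7886 continue
k=2: (k=2,j=0): S=66.1510, K−S=37.9390, hold=37.3031 ⇒ V=37.9390 exercise | (k=2,j=1): S=75.3300, K−S=28.7600, hold=28.1241 ⇒ V=28.7600 exercise | (k=2,j=2): S=85.7827, K−S=18.3073, hold=17.7978 ⇒ V=18.3073 exercise
k=1: (k=1,j=0): S=70.5915, K−S=33.4985, hold=32.8626 ⇒ V=33.4985 exercise | (k=1,j=1): S=80.3866, K−S=23.7034, hold=23.0674 ⇒ V=23.7034 exercise
k=0: (k=0,j=0): S=75.3300, K−S=28.7600, hold=28.1241 ⇒ V=28.7600 exercise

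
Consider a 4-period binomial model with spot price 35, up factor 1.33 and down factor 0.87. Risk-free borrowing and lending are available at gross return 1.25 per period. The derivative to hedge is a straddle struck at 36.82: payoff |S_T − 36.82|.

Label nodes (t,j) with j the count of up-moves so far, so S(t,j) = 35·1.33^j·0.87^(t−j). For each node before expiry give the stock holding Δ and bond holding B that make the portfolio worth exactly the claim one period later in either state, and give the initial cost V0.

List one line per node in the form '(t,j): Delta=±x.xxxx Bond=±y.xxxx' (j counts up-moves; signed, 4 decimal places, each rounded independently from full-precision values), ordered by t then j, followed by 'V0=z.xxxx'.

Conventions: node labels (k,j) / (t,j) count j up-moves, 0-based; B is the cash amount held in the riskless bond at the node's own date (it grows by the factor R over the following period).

The replicating-portfolio and risk-neutral prices coincide; use p* = (1.25−0.87)/(1.33−0.87) = 0.8261 for the latter.
Payoffs at expiry: V(4,0)=16.7686, V(4,1)=6.1667, V(4,2)=10.0408, V(4,3)=34.8178, V(4,4)=72.6953
  t=3,j=0: stock 23.0476 → up 30.6533 (V=6.1667), down 20.0514 (V=16.7686). Price 6.4084; hedge Δ=-1.0000, bond B=29.4560.
  t=3,j=1: stock 35.2337 → up 46.8608 (V=10.0408), down 30.6533 (V=6.1667). Price 7.4936; hedge Δ=0.2390, bond B=-0.9284.
  t=3,j=2: stock 53.8630 → up 71.6378 (V=34.8178), down 46.8608 (V=10.0408). Price 24.4070; hedge Δ=1.0000, bond B=-29.4560.
  t=3,j=3: stock 82.3423 → up 109.5153 (V=72.6953), down 71.6378 (V=34.8178). Price 52.8863; hedge Δ=1.0000, bond B=-29.4560.
  t=2,j=0: stock 26.4915 → up 35.2337 (V=7.4936), down 23.0476 (V=6.4084). Price 5.8439; hedge Δ=0.0891, bond B=3.4847.
  t=2,j=1: stock 40.4985 → up 53.8630 (V=24.4070), down 35.2337 (V=7.4936). Price 17.1724; hedge Δ=0.9079, bond B=-19.5957.
  t=2,j=2: stock 61.9115 → up 82.3423 (V=52.8863), down 53.8630 (V=24.4070). Price 38.3467; hedge Δ=1.0000, bond B=-23.5648.
  t=1,j=0: stock 30.4500 → up 40.4985 (V=17.1724), down 26.4915 (V=5.8439). Price 12.1618; hedge Δ=0.8088, bond B=-12.4654.
  t=1,j=1: stock 46.5500 → up 61.9115 (V=38.3467), down 40.4985 (V=17.1724). Price 27.7314; hedge Δ=0.9889, bond B=-18.2996.
  t=0,j=0: stock 35.0000 → up 46.5500 (V=27.7314), down 30.4500 (V=12.1618). Price 20.0189; hedge Δ=0.9671, bond B=-13.8280.
Sanity check at the root: Δ(0,0)·S0 + B(0,0) reproduces V0 = 20.0189.

(0,0): Delta=0.9671 Bond=-13.8280
(1,0): Delta=0.8088 Bond=-12.4654
(1,1): Delta=0.9889 Bond=-18.2996
(2,0): Delta=0.0891 Bond=3.4847
(2,1): Delta=0.9079 Bond=-19.5957
(2,2): Delta=1.0000 Bond=-23.5648
(3,0): Delta=-1.0000 Bond=29.4560
(3,1): Delta=0.2390 Bond=-0.9284
(3,2): Delta=1.0000 Bond=-29.4560
(3,3): Delta=1.0000 Bond=-29.4560
V0=20.0189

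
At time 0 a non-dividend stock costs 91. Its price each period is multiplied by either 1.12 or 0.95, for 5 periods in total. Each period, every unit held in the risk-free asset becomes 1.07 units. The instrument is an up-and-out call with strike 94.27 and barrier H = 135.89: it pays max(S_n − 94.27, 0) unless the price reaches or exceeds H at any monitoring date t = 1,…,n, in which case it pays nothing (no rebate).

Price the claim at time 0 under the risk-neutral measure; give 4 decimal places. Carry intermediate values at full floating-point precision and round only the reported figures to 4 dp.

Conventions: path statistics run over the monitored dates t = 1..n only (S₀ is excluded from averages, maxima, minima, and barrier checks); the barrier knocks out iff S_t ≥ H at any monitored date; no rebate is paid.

price = 4.9055

Risk-neutral up-probability p* = (R−d)/(u−d) = (1.07−0.95)/(1.12−0.95) = 0.7059; the claim prices as the p*-weighted sum of path payoffs discounted by R^5.
Enumerate all 2^5 = 32 price paths (U = up ×1.12, D = down ×0.95); each path with k up-moves has probability p*^k·(1−p*)^(5−k).
DDDDD: M=86.4500, payoff=0.0000, prob=0.002201
UDDDD: M=101.9200, payoff=0.0000, prob=0.005282
DUDDD: M=96.8240, payoff=0.0000, prob=0.005282
UUDDD: M=114.1504, payoff=3.5997, prob=0.012677
DDUDD: M=91.9828, payoff=0.0000, prob=0.005282
UDUDD: M=108.4429, payoff=3.5997, prob=0.012677
DUUDD: M=108.4429, payoff=3.5997, prob=0.012677
UUUDD: M=127.8484, payoff=21.1132, prob=0.030426
DDDUD: M=87.3837, payoff=0.0000, prob=0.005282
UDDUD: M=103.0207, payoff=3.5997, prob=0.012677
DUDUD: M=103.0207, payoff=3.5997, prob=0.012677
UUDUD: M=121.4560, payoff=21.1132, prob=0.030426
DDUUD: M=103.0207, payoff=3.5997, prob=0.012677
UDUUD: M=121.4560, payoff=21.1132, prob=0.030426
DUUUD: M=121.4560, payoff=21.1132, prob=0.030426
UUUUD: M=143.1903, payoff=0.0000, prob=0.073021
DDDDU: M=86.4500, payoff=0.0000, prob=0.005282
UDDDU: M=101.9200, payoff=3.5997, prob=0.012677
DUDDU: M=97.8697, payoff=3.5997, prob=0.012677
UUDDU: M=115.3832, payoff=21.1132, prob=0.030426
DDUDU: M=97.8697, payoff=3.5997, prob=0.012677
UDUDU: M=115.3832, payoff=21.1132, prob=0.030426
DUUDU: M=115.3832, payoff=21.1132, prob=0.030426
UUUDU: M=136.0307, payoff=0.0000, prob=0.073021
DDDUU: M=97.8697, payoff=3.5997, prob=0.012677
UDDUU: M=115.3832, payoff=21.1132, prob=0.030426
DUDUU: M=115.3832, payoff=21.1132, prob=0.030426
UUDUU: M=136.0307, payoff=0.0000, prob=0.073021
DDUUU: M=115.3832, payoff=21.1132, prob=0.030426
UDUUU: M=136.0307, payoff=0.0000, prob=0.073021
DUUUU: M=136.0307, payoff=0.0000, prob=0.073021
UUUUU: M=160.3731, payoff=0.0000, prob=0.175251
Price = Σ prob·payoff / R^5 = 6.880171 / 1.402552 = 4.9055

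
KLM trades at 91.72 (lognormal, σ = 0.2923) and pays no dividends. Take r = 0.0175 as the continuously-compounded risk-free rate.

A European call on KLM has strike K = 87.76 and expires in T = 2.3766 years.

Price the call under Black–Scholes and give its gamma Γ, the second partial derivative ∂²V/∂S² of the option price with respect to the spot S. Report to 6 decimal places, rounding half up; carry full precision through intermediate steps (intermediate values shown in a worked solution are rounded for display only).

price = 19.723891
Γ = 0.008854

σ√T = 0.2923·√2.3766 = 0.450616
d₁ = (ln(S/K) + (r+σ²/2)T) / (σ√T) = (ln(91.72/87.76) + (0.0175+0.2923²/2)·2.3766) / 0.450616 = (0.044135 + 0.143118) / 0.450616 = 0.415548
d₂ = d₁ − σ√T = 0.415548 − 0.450616 = -0.035068
e^{−rT} = 0.959263
N(d₁) = 0.661130,  N(d₂) = 0.486013
Call price V = S·N(d₁) − K·e^{−rT}·N(d₂) = 60.638805 − 40.914914 = 19.723891
φ(d₁) = (1/√(2π))·e^{−d₁²/2} = 0.365943
Γ = φ(d₁) / (S·σ·√T) = 0.008854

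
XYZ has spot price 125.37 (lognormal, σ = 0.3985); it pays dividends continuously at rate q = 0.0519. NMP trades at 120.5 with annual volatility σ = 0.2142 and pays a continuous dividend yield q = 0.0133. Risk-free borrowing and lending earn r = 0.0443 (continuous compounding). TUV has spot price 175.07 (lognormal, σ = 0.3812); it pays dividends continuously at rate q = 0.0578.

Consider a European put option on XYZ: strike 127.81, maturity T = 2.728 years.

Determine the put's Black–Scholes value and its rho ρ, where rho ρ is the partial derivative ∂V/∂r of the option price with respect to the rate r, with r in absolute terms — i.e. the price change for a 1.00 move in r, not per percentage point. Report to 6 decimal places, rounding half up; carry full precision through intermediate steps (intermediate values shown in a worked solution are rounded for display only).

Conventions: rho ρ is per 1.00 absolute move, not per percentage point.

price = 30.910914
ρ = -201.355627

σ√T = 0.3985·√2.728 = 0.658189
d₁ = (ln(S/K) + (r−q+σ²/2)T) / (σ√T) = (ln(125.37/127.81) + (0.0443−0.0519+0.3985²/2)·2.728) / 0.658189 = (-0.019275 + 0.195873) / 0.658189 = 0.268309
d₂ = d₁ − σ√T = 0.268309 − 0.658189 = -0.389880
e^{−rT} = 0.886167
e^{−qT} = 0.867983
N(−d₁) = 0.394231,  N(−d₂) = 0.651687
Put price V = K·e^{−rT}·N(−d₂) − S·e^{−qT}·N(−d₁) = 73.810714 − 42.899800 = 30.910914
ρ = −K·T·e^{−rT}·N(−d₂) = -201.355627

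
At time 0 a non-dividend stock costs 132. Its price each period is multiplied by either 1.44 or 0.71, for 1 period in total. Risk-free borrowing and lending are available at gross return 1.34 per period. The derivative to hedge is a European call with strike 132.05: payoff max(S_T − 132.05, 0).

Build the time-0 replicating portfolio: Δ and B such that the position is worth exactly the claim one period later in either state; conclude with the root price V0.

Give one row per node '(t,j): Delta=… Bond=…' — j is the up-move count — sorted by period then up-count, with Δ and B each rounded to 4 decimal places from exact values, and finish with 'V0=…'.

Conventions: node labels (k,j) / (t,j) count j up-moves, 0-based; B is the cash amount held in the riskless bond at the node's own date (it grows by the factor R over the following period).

(0,0): Delta=0.6022 Bond=-42.1195
V0=37.3736

Arbitrage-free pricing uses the up-move probability p* = (R−d)/(u−d) = 0.8630, discounting each step at R = 1.34.
At maturity the claim pays: V(1,0)=0.0000, V(1,1)=58.0300
Node (0,0) S=132.0000: V=(p*·58.0300+(1−p*)·0.0000)/1.34=37.3736; Δ=(58.0300−0.0000)/(190.0800−93.7200)=0.6022; B=V−Δ·S=-42.1195
Verification: the root portfolio costs Δ(0,0)·S0 + B(0,0) = 37.3736, matching V0.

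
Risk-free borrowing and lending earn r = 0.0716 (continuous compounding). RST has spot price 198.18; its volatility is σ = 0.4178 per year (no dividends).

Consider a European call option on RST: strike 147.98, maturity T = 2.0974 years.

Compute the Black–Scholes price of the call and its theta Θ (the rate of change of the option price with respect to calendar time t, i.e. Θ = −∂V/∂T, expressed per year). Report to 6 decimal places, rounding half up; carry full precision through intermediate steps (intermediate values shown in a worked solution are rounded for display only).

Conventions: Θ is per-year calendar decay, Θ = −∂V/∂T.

price = 83.526945
Θ = -12.756480

σ√T = 0.4178·√2.0974 = 0.605075
d₁ = (ln(S/K) + (r+σ²/2)T) / (σ√T) = (ln(198.18/147.98) + (0.0716+0.4178²/2)·2.0974) / 0.605075 = (0.292099 + 0.333232) / 0.605075 = 1.033476
d₂ = d₁ − σ√T = 1.033476 − 0.605075 = 0.428401
e^{−rT} = 0.860558
N(d₁) = 0.849309,  N(d₂) = 0.665820
Call price V = S·N(d₁) − K·e^{−rT}·N(d₂) = 168.316129 − 84.789184 = 83.526945
φ(d₁) = (1/√(2π))·e^{−d₁²/2} = 0.233874
Θ = −S·φ(d₁)·σ/(2√T) − r·K·e^{−rT}·N(d₂) = −6.685575 − 6.070906 = -12.756480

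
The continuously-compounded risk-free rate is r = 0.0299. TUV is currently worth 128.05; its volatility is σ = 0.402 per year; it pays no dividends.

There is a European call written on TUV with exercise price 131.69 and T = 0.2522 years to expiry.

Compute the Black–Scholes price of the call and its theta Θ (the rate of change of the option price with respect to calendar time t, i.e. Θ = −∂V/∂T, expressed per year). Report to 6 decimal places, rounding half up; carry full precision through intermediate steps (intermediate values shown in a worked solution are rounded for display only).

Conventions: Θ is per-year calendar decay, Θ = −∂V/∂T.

σ√T = 0.402·√0.2522 = 0.201882
d₁ = (ln(S/K) + (r+σ²/2)T) / (σ√T) = (ln(128.05/131.69) + (0.0299+0.402²/2)·0.2522) / 0.201882 = (-0.028030 + 0.027919) / 0.201882 = -0.000549
d₂ = d₁ − σ√T = -0.000549 − 0.201882 = -0.202431
e^{−rT} = 0.992488
N(d₁) = 0.499781,  N(d₂) = 0.419790
Call price V = S·N(d₁) − K·e^{−rT}·N(d₂) = 63.996958 − 54.866809 = 9.130149
φ(d₁) = (1/√(2π))·e^{−d₁²/2} = 0.398942
Θ = −S·φ(d₁)·σ/(2√T) − r·K·e^{−rT}·N(d₂) = −20.446223 − 1.640518 = -22.086741

price = 9.130149
Θ = -22.086741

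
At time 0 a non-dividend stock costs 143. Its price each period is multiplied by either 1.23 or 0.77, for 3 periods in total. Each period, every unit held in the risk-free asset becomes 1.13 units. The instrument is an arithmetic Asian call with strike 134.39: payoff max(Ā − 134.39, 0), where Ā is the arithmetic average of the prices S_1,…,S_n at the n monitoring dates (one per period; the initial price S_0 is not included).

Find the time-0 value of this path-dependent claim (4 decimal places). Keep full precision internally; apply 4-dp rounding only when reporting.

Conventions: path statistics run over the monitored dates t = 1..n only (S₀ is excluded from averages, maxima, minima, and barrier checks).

Set p* = 0.7826 (from d < R < u); the path-dependent value is the discounted p*-expectation over all price paths.
Enumerate all 2^3 = 8 price paths (U = up ×1.23, D = down ×0.77); each path with k up-moves has probability p*^k·(1−p*)^(3−k).
DDD: Ā=86.7263, payoff=0.0000, prob=0.010274
UDD: Ā=138.5368, payoff=4.1468, prob=0.036985
DUD: Ā=116.6102, payoff=0.0000, prob=0.036985
UUD: Ā=186.2734, payoff=51.8834, prob=0.133147
DDU: Ā=99.7266, payoff=0.0000, prob=0.036985
UDU: Ā=159.3036, payoff=24.9136, prob=0.133147
DUU: Ā=137.3769, payoff=2.9869, prob=0.133147
UUU: Ā=219.4462, payoff=85.0562, prob=0.479329
Price = Σ prob·payoff / R^3 = 51.546300 / 1.442897 = 35.7242

price = 35.7242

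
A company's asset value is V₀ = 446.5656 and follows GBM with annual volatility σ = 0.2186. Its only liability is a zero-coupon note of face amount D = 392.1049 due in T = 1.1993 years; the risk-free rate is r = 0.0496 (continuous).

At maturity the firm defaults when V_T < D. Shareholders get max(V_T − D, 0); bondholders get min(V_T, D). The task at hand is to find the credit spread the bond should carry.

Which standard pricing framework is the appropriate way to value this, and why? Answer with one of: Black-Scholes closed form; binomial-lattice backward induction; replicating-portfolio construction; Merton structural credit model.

framework: Merton structural credit model

Key observation: the question is about default risk generated by asset-value dynamics against a debt face of 392.1049 — the structural framework prices exactly that.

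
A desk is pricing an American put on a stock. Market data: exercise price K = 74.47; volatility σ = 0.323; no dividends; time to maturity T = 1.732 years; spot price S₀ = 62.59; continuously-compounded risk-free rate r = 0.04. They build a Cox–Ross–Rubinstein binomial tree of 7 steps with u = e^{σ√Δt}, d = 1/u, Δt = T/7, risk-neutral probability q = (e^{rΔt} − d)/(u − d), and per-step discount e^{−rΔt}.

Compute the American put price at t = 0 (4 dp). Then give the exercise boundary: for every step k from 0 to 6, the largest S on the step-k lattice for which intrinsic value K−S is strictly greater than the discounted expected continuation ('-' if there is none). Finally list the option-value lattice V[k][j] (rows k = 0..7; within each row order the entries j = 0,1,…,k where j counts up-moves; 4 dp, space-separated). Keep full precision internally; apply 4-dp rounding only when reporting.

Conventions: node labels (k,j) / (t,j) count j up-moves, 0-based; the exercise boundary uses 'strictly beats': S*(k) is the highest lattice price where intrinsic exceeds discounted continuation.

Δt=0.24743  u=1.17429  d=0.85158  q=0.49074  discount=0.99015
step 7 (expiry): payoffs max(K−S,0) = 54.1433 46.4402 35.8178 21.1699 0.9709 0.0000 0.0000 0.0000
step 6: (k=6,j=0): S=23.8695, K−S=50.6005, hold=49.8671 ⇒ V=50.6005 exercise | (k=6,j=1): S=32.9153, K−S=41.5547, hold=40.8213 ⇒ V=41.5547 exercise | (k=6,j=2): S=45.3891, K−S=29.0809, hold=28.3475 ⇒ V=29.0809 exercise | (k=6,j=3): S=62.5900, K−S=11.8800, hold=11.1466 ⇒ V=11.8800 exercise | (k=6,j=4): S=86.3095, K−S=0.0000, hold=0.4896 ⇒ V=0.4896 continue | (k=6,j=5): S=119.0180, K−S=0.0000, hold=0.0000 ⇒ V=0.0000 continue | (k=6,j=6): S=164.1219, K−S=0.0000, hold=0.0000 ⇒ V=0.0000 continue  boundary S*=62.5900
step 5: (k=5,j=0): S=28.0298, K−S=46.4402, hold=45.7068 ⇒ V=46.4402 exercise | (k=5,j=1): S=38.6522, K−S=35.8178, hold=35.0844 ⇒ V=35.8178 exercise | (k=5,j=2): S=53.3001, K−S=21.1699, hold=20.4365 ⇒ V=21.1699 exercise | (k=5,j=3): S=73.4991, K−S=0.9709, hold=6.2283 ⇒ V=6.2283 continue | (k=5,j=4): S=101.3528, K−S=0.0000, hold=0.2469 ⇒ V=0.2469 continue | (k=5,j=5): S=139.7621, K−S=0.0000, hold=0.0000 ⇒ V=0.0000 continue  boundary S*=53.3001
step 4: (k=4,j=0): S=32.9153, K−S=41.5547, hold=40.8213 ⇒ V=41.5547 exercise | (k=4,j=1): S=45.3891, K−S=29.0809, hold=28.3475 ⇒ V=29.0809 exercise | (k=4,j=2): S=62.5900, K−S=11.8800, hold=13.7012 ⇒ V=13.7012 continue | (k=4,j=3): S=86.3095, K−S=0.0000, hold=3.2606 ⇒ V=3.2606 continue | (k=4,j=4): S=119.0180, K−S=0.0000, hold=0.1245 ⇒ V=0.1245 continue  boundary S*=45.3891
step 3: (k=3,j=0): S=38.6522, K−S=35.8178, hold=35.0844 ⇒ V=35.8178 exercise | (k=3,j=1): S=53.3001, K−S=21.1699, hold=21.3214 ⇒ V=21.3214 continue | (k=3,j=2): S=73.4991, K−S=0.9709, hold=8.4931 ⇒ V=8.4931 continue | (k=3,j=3): S=101.3528, K−S=0.0000, hold=1.7046 ⇒ V=1.7046 continue  boundary S*=38.6522
step 2: (k=2,j=0): S=45.3891, K−S=29.0809, hold=28.4212 ⇒ V=29.0809 exercise | (k=2,j=1): S=62.5900, K−S=11.8800, hold=14.8781 ⇒ V=14.8781 continue | (k=2,j=2): S=86.3095, K−S=0.0000, hold=5.1109 ⇒ V=5.1109 continue  boundary S*=45.3891
step 1: (k=1,j=0): S=53.3001, K−S=21.1699, hold=21.8933 ⇒ V=21.8933 continue | (k=1,j=1): S=73.4991, K−S=0.9709, hold=9.9856 ⇒ V=9.9856 continue  boundary S*=-
step 0: (k=0,j=0): S=62.5900, K−S=11.8800, hold=15.8916 ⇒ V=15.8916 continue  boundary S*=-

price = 15.8916
boundary = - - 45.3891 38.6522 45.3891 53.3001 62.5900
tree:
15.8916
21.8933 9.9856
29.0809 14.8781 5.1109
35.8178 21.3214 8.4931 1.7046
41.5547 29.0809 13.7012 3.2606 0.1245
46.4402 35.8178 21.1699 6.2283 0.2469 0.0000
50.6005 41.5547 29.0809 11.8800 0.4896 0.0000 0.0000
54.1433 46.4402 35.8178 21.1699 0.9709 0.0000 0.0000 0.0000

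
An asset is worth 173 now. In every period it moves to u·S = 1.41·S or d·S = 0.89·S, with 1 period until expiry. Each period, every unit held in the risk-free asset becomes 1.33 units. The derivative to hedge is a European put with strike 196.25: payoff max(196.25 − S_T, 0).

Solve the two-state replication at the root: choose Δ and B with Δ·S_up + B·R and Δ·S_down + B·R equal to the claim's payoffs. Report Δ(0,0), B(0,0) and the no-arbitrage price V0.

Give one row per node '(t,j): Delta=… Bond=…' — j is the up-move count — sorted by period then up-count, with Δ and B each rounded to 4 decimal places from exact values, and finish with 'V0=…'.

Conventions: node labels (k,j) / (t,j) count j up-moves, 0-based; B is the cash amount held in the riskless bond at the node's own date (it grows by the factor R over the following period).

Under the risk-neutral measure, an up-move has probability p* = (R−d)/(u−d) = 0.8462 and values discount at R = 1.33.
Expiry values: V(1,0)=42.2800, V(1,1)=0.0000
Node (0,0) S=173.0000: V=(p*·0.0000+(1−p*)·42.2800)/1.33=4.8907; Δ=(0.0000−42.2800)/(243.9300−153.9700)=-0.4700; B=V−Δ·S=86.1984
As a check, the time-0 holding Δ(0,0)·S0 + B(0,0) comes to 4.8907 — exactly V0.

(0,0): Delta=-0.4700 Bond=86.1984
V0=4.8907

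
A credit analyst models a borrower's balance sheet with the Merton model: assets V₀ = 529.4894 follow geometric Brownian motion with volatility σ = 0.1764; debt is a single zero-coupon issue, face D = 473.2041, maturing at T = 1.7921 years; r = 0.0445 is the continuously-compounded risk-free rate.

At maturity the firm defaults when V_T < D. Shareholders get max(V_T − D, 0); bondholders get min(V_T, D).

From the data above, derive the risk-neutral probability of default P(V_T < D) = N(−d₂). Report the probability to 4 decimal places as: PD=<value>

Apply the equity-as-call identities (strike 473.2041, horizon 1.7921 years):
d₁ = [ln(V₀/D) + (r + σ²/2)T] / (σ√T)
   = [ln(529.4894/473.2041) + (0.0445 + 0.5·0.1764²)·1.7921] / (0.1764·√1.7921)
   = [0.112386 + 0.107631] / 0.236146 = 0.931702
d₂ = d₁ − σ√T = 0.931702 − 0.236146 = 0.695556
risk-neutral PD = N(−d₂) = N(-0.695556) = 0.243353

PD=0.2434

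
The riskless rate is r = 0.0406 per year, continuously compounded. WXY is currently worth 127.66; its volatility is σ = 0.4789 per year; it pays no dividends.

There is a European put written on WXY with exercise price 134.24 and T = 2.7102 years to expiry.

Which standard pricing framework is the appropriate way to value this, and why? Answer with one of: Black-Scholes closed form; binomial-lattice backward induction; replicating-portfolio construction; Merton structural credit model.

Key observation: a European-exercise option on WXY struck at 134.24 — a GBM underlying with constant parameters — admits an analytic price: the data contain no early exercise, no discrete tree, no debt structure.

framework: Black-Scholes closed form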